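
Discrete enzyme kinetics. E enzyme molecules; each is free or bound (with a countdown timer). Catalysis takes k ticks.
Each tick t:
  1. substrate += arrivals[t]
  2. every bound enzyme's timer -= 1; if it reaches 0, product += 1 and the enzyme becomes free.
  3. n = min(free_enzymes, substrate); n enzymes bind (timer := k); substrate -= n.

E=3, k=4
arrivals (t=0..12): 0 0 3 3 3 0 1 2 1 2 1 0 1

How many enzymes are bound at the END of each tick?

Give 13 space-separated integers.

Answer: 0 0 3 3 3 3 3 3 3 3 3 3 3

Derivation:
t=0: arr=0 -> substrate=0 bound=0 product=0
t=1: arr=0 -> substrate=0 bound=0 product=0
t=2: arr=3 -> substrate=0 bound=3 product=0
t=3: arr=3 -> substrate=3 bound=3 product=0
t=4: arr=3 -> substrate=6 bound=3 product=0
t=5: arr=0 -> substrate=6 bound=3 product=0
t=6: arr=1 -> substrate=4 bound=3 product=3
t=7: arr=2 -> substrate=6 bound=3 product=3
t=8: arr=1 -> substrate=7 bound=3 product=3
t=9: arr=2 -> substrate=9 bound=3 product=3
t=10: arr=1 -> substrate=7 bound=3 product=6
t=11: arr=0 -> substrate=7 bound=3 product=6
t=12: arr=1 -> substrate=8 bound=3 product=6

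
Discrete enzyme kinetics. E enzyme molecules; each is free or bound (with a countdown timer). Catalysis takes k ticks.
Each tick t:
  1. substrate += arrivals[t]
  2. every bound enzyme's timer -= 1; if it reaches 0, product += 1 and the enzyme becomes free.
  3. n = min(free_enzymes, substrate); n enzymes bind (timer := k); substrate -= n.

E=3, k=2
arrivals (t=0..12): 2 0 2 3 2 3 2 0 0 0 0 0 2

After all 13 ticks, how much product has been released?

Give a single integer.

t=0: arr=2 -> substrate=0 bound=2 product=0
t=1: arr=0 -> substrate=0 bound=2 product=0
t=2: arr=2 -> substrate=0 bound=2 product=2
t=3: arr=3 -> substrate=2 bound=3 product=2
t=4: arr=2 -> substrate=2 bound=3 product=4
t=5: arr=3 -> substrate=4 bound=3 product=5
t=6: arr=2 -> substrate=4 bound=3 product=7
t=7: arr=0 -> substrate=3 bound=3 product=8
t=8: arr=0 -> substrate=1 bound=3 product=10
t=9: arr=0 -> substrate=0 bound=3 product=11
t=10: arr=0 -> substrate=0 bound=1 product=13
t=11: arr=0 -> substrate=0 bound=0 product=14
t=12: arr=2 -> substrate=0 bound=2 product=14

Answer: 14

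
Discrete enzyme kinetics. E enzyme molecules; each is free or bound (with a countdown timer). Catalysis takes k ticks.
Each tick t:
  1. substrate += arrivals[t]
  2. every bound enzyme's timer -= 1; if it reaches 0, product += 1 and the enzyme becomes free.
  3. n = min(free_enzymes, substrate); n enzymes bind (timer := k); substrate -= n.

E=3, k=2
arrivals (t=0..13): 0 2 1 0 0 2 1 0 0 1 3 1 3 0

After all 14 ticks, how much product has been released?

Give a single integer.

Answer: 10

Derivation:
t=0: arr=0 -> substrate=0 bound=0 product=0
t=1: arr=2 -> substrate=0 bound=2 product=0
t=2: arr=1 -> substrate=0 bound=3 product=0
t=3: arr=0 -> substrate=0 bound=1 product=2
t=4: arr=0 -> substrate=0 bound=0 product=3
t=5: arr=2 -> substrate=0 bound=2 product=3
t=6: arr=1 -> substrate=0 bound=3 product=3
t=7: arr=0 -> substrate=0 bound=1 product=5
t=8: arr=0 -> substrate=0 bound=0 product=6
t=9: arr=1 -> substrate=0 bound=1 product=6
t=10: arr=3 -> substrate=1 bound=3 product=6
t=11: arr=1 -> substrate=1 bound=3 product=7
t=12: arr=3 -> substrate=2 bound=3 product=9
t=13: arr=0 -> substrate=1 bound=3 product=10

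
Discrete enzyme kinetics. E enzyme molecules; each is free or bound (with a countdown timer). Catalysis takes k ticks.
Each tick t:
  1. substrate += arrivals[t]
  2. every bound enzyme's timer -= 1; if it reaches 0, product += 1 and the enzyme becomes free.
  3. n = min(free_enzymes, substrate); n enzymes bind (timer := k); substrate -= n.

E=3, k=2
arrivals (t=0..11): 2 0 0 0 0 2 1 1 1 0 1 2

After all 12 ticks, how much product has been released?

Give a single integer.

Answer: 7

Derivation:
t=0: arr=2 -> substrate=0 bound=2 product=0
t=1: arr=0 -> substrate=0 bound=2 product=0
t=2: arr=0 -> substrate=0 bound=0 product=2
t=3: arr=0 -> substrate=0 bound=0 product=2
t=4: arr=0 -> substrate=0 bound=0 product=2
t=5: arr=2 -> substrate=0 bound=2 product=2
t=6: arr=1 -> substrate=0 bound=3 product=2
t=7: arr=1 -> substrate=0 bound=2 product=4
t=8: arr=1 -> substrate=0 bound=2 product=5
t=9: arr=0 -> substrate=0 bound=1 product=6
t=10: arr=1 -> substrate=0 bound=1 product=7
t=11: arr=2 -> substrate=0 bound=3 product=7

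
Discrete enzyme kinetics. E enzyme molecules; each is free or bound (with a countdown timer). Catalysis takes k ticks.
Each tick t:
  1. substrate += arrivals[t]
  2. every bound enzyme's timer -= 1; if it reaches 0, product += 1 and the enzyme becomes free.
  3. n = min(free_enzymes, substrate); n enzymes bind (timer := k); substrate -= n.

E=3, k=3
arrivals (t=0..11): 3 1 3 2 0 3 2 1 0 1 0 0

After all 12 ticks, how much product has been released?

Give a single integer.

Answer: 9

Derivation:
t=0: arr=3 -> substrate=0 bound=3 product=0
t=1: arr=1 -> substrate=1 bound=3 product=0
t=2: arr=3 -> substrate=4 bound=3 product=0
t=3: arr=2 -> substrate=3 bound=3 product=3
t=4: arr=0 -> substrate=3 bound=3 product=3
t=5: arr=3 -> substrate=6 bound=3 product=3
t=6: arr=2 -> substrate=5 bound=3 product=6
t=7: arr=1 -> substrate=6 bound=3 product=6
t=8: arr=0 -> substrate=6 bound=3 product=6
t=9: arr=1 -> substrate=4 bound=3 product=9
t=10: arr=0 -> substrate=4 bound=3 product=9
t=11: arr=0 -> substrate=4 bound=3 product=9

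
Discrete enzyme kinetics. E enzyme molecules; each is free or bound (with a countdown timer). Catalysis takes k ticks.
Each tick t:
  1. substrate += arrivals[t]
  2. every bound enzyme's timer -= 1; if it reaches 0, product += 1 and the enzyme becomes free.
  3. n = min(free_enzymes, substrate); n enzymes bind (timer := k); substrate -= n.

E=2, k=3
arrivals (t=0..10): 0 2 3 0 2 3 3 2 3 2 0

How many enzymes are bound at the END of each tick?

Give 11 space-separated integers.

Answer: 0 2 2 2 2 2 2 2 2 2 2

Derivation:
t=0: arr=0 -> substrate=0 bound=0 product=0
t=1: arr=2 -> substrate=0 bound=2 product=0
t=2: arr=3 -> substrate=3 bound=2 product=0
t=3: arr=0 -> substrate=3 bound=2 product=0
t=4: arr=2 -> substrate=3 bound=2 product=2
t=5: arr=3 -> substrate=6 bound=2 product=2
t=6: arr=3 -> substrate=9 bound=2 product=2
t=7: arr=2 -> substrate=9 bound=2 product=4
t=8: arr=3 -> substrate=12 bound=2 product=4
t=9: arr=2 -> substrate=14 bound=2 product=4
t=10: arr=0 -> substrate=12 bound=2 product=6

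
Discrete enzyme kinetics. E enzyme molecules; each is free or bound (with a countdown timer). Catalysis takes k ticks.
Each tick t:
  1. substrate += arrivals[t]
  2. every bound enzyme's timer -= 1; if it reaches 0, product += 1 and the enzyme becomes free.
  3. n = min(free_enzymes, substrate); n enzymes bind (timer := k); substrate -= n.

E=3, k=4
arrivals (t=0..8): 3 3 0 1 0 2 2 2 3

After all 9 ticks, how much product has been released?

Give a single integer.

Answer: 6

Derivation:
t=0: arr=3 -> substrate=0 bound=3 product=0
t=1: arr=3 -> substrate=3 bound=3 product=0
t=2: arr=0 -> substrate=3 bound=3 product=0
t=3: arr=1 -> substrate=4 bound=3 product=0
t=4: arr=0 -> substrate=1 bound=3 product=3
t=5: arr=2 -> substrate=3 bound=3 product=3
t=6: arr=2 -> substrate=5 bound=3 product=3
t=7: arr=2 -> substrate=7 bound=3 product=3
t=8: arr=3 -> substrate=7 bound=3 product=6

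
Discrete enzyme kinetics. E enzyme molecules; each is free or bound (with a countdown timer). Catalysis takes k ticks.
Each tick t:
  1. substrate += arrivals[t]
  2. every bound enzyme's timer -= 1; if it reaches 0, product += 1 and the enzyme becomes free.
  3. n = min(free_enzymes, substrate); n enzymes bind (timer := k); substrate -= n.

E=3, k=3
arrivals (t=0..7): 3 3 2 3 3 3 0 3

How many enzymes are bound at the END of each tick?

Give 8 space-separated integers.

t=0: arr=3 -> substrate=0 bound=3 product=0
t=1: arr=3 -> substrate=3 bound=3 product=0
t=2: arr=2 -> substrate=5 bound=3 product=0
t=3: arr=3 -> substrate=5 bound=3 product=3
t=4: arr=3 -> substrate=8 bound=3 product=3
t=5: arr=3 -> substrate=11 bound=3 product=3
t=6: arr=0 -> substrate=8 bound=3 product=6
t=7: arr=3 -> substrate=11 bound=3 product=6

Answer: 3 3 3 3 3 3 3 3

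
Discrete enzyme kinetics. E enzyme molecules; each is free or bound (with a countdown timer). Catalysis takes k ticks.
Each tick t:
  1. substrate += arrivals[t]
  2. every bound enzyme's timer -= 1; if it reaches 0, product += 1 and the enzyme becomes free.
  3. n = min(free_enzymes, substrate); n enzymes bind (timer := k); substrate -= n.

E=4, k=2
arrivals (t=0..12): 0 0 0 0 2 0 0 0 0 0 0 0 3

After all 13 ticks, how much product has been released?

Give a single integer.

Answer: 2

Derivation:
t=0: arr=0 -> substrate=0 bound=0 product=0
t=1: arr=0 -> substrate=0 bound=0 product=0
t=2: arr=0 -> substrate=0 bound=0 product=0
t=3: arr=0 -> substrate=0 bound=0 product=0
t=4: arr=2 -> substrate=0 bound=2 product=0
t=5: arr=0 -> substrate=0 bound=2 product=0
t=6: arr=0 -> substrate=0 bound=0 product=2
t=7: arr=0 -> substrate=0 bound=0 product=2
t=8: arr=0 -> substrate=0 bound=0 product=2
t=9: arr=0 -> substrate=0 bound=0 product=2
t=10: arr=0 -> substrate=0 bound=0 product=2
t=11: arr=0 -> substrate=0 bound=0 product=2
t=12: arr=3 -> substrate=0 bound=3 product=2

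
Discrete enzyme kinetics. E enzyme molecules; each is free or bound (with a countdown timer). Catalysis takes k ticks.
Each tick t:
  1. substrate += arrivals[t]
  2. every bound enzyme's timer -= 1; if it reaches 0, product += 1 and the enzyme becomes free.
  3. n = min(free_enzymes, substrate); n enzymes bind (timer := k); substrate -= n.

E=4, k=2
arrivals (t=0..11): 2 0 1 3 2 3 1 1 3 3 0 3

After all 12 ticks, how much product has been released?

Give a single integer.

t=0: arr=2 -> substrate=0 bound=2 product=0
t=1: arr=0 -> substrate=0 bound=2 product=0
t=2: arr=1 -> substrate=0 bound=1 product=2
t=3: arr=3 -> substrate=0 bound=4 product=2
t=4: arr=2 -> substrate=1 bound=4 product=3
t=5: arr=3 -> substrate=1 bound=4 product=6
t=6: arr=1 -> substrate=1 bound=4 product=7
t=7: arr=1 -> substrate=0 bound=3 product=10
t=8: arr=3 -> substrate=1 bound=4 product=11
t=9: arr=3 -> substrate=2 bound=4 product=13
t=10: arr=0 -> substrate=0 bound=4 product=15
t=11: arr=3 -> substrate=1 bound=4 product=17

Answer: 17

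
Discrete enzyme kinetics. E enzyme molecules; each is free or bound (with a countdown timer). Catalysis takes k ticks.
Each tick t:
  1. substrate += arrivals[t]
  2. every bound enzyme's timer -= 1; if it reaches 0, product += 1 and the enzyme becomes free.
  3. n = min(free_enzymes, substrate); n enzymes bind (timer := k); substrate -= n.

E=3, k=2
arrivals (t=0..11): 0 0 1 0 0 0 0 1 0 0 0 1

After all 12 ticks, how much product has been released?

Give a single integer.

t=0: arr=0 -> substrate=0 bound=0 product=0
t=1: arr=0 -> substrate=0 bound=0 product=0
t=2: arr=1 -> substrate=0 bound=1 product=0
t=3: arr=0 -> substrate=0 bound=1 product=0
t=4: arr=0 -> substrate=0 bound=0 product=1
t=5: arr=0 -> substrate=0 bound=0 product=1
t=6: arr=0 -> substrate=0 bound=0 product=1
t=7: arr=1 -> substrate=0 bound=1 product=1
t=8: arr=0 -> substrate=0 bound=1 product=1
t=9: arr=0 -> substrate=0 bound=0 product=2
t=10: arr=0 -> substrate=0 bound=0 product=2
t=11: arr=1 -> substrate=0 bound=1 product=2

Answer: 2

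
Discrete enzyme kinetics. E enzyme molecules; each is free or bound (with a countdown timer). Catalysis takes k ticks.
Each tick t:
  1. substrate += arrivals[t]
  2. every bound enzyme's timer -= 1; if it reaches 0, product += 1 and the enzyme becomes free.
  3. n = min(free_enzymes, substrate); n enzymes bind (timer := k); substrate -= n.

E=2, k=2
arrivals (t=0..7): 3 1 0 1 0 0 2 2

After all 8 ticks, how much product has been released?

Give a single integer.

t=0: arr=3 -> substrate=1 bound=2 product=0
t=1: arr=1 -> substrate=2 bound=2 product=0
t=2: arr=0 -> substrate=0 bound=2 product=2
t=3: arr=1 -> substrate=1 bound=2 product=2
t=4: arr=0 -> substrate=0 bound=1 product=4
t=5: arr=0 -> substrate=0 bound=1 product=4
t=6: arr=2 -> substrate=0 bound=2 product=5
t=7: arr=2 -> substrate=2 bound=2 product=5

Answer: 5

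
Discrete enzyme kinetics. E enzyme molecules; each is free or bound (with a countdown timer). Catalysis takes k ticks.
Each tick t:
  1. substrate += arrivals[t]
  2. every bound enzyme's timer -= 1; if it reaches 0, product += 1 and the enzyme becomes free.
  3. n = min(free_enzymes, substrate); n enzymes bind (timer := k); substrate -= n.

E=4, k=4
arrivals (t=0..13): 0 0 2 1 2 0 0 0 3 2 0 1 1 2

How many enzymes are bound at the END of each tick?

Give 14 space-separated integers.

Answer: 0 0 2 3 4 4 3 2 4 4 4 4 4 4

Derivation:
t=0: arr=0 -> substrate=0 bound=0 product=0
t=1: arr=0 -> substrate=0 bound=0 product=0
t=2: arr=2 -> substrate=0 bound=2 product=0
t=3: arr=1 -> substrate=0 bound=3 product=0
t=4: arr=2 -> substrate=1 bound=4 product=0
t=5: arr=0 -> substrate=1 bound=4 product=0
t=6: arr=0 -> substrate=0 bound=3 product=2
t=7: arr=0 -> substrate=0 bound=2 product=3
t=8: arr=3 -> substrate=0 bound=4 product=4
t=9: arr=2 -> substrate=2 bound=4 product=4
t=10: arr=0 -> substrate=1 bound=4 product=5
t=11: arr=1 -> substrate=2 bound=4 product=5
t=12: arr=1 -> substrate=0 bound=4 product=8
t=13: arr=2 -> substrate=2 bound=4 product=8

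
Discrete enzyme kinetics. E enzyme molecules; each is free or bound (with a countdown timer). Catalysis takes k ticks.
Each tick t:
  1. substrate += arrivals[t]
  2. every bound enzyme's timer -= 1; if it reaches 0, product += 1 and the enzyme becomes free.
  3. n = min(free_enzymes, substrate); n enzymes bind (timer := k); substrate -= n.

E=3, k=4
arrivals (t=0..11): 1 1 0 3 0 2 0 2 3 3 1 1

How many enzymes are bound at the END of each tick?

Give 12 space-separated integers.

Answer: 1 2 2 3 3 3 3 3 3 3 3 3

Derivation:
t=0: arr=1 -> substrate=0 bound=1 product=0
t=1: arr=1 -> substrate=0 bound=2 product=0
t=2: arr=0 -> substrate=0 bound=2 product=0
t=3: arr=3 -> substrate=2 bound=3 product=0
t=4: arr=0 -> substrate=1 bound=3 product=1
t=5: arr=2 -> substrate=2 bound=3 product=2
t=6: arr=0 -> substrate=2 bound=3 product=2
t=7: arr=2 -> substrate=3 bound=3 product=3
t=8: arr=3 -> substrate=5 bound=3 product=4
t=9: arr=3 -> substrate=7 bound=3 product=5
t=10: arr=1 -> substrate=8 bound=3 product=5
t=11: arr=1 -> substrate=8 bound=3 product=6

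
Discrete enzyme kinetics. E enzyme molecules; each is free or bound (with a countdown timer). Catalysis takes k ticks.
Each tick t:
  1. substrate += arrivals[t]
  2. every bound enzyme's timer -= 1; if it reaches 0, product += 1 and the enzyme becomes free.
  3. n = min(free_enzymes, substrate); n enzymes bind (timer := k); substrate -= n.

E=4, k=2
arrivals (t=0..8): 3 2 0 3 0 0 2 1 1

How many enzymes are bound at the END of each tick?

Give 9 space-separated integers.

t=0: arr=3 -> substrate=0 bound=3 product=0
t=1: arr=2 -> substrate=1 bound=4 product=0
t=2: arr=0 -> substrate=0 bound=2 product=3
t=3: arr=3 -> substrate=0 bound=4 product=4
t=4: arr=0 -> substrate=0 bound=3 product=5
t=5: arr=0 -> substrate=0 bound=0 product=8
t=6: arr=2 -> substrate=0 bound=2 product=8
t=7: arr=1 -> substrate=0 bound=3 product=8
t=8: arr=1 -> substrate=0 bound=2 product=10

Answer: 3 4 2 4 3 0 2 3 2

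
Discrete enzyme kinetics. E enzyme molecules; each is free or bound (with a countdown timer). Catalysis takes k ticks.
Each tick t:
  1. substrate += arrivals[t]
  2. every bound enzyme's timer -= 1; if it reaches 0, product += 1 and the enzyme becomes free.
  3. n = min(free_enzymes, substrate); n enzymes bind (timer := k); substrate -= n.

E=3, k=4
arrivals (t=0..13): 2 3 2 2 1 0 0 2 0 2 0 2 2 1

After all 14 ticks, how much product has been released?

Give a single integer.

Answer: 9

Derivation:
t=0: arr=2 -> substrate=0 bound=2 product=0
t=1: arr=3 -> substrate=2 bound=3 product=0
t=2: arr=2 -> substrate=4 bound=3 product=0
t=3: arr=2 -> substrate=6 bound=3 product=0
t=4: arr=1 -> substrate=5 bound=3 product=2
t=5: arr=0 -> substrate=4 bound=3 product=3
t=6: arr=0 -> substrate=4 bound=3 product=3
t=7: arr=2 -> substrate=6 bound=3 product=3
t=8: arr=0 -> substrate=4 bound=3 product=5
t=9: arr=2 -> substrate=5 bound=3 product=6
t=10: arr=0 -> substrate=5 bound=3 product=6
t=11: arr=2 -> substrate=7 bound=3 product=6
t=12: arr=2 -> substrate=7 bound=3 product=8
t=13: arr=1 -> substrate=7 bound=3 product=9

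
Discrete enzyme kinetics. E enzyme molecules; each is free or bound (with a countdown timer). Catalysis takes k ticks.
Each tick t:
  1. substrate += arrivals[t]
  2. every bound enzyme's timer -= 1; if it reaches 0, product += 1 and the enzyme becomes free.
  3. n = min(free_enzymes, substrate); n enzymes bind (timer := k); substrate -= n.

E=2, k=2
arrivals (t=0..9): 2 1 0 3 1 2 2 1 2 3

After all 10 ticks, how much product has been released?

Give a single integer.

Answer: 8

Derivation:
t=0: arr=2 -> substrate=0 bound=2 product=0
t=1: arr=1 -> substrate=1 bound=2 product=0
t=2: arr=0 -> substrate=0 bound=1 product=2
t=3: arr=3 -> substrate=2 bound=2 product=2
t=4: arr=1 -> substrate=2 bound=2 product=3
t=5: arr=2 -> substrate=3 bound=2 product=4
t=6: arr=2 -> substrate=4 bound=2 product=5
t=7: arr=1 -> substrate=4 bound=2 product=6
t=8: arr=2 -> substrate=5 bound=2 product=7
t=9: arr=3 -> substrate=7 bound=2 product=8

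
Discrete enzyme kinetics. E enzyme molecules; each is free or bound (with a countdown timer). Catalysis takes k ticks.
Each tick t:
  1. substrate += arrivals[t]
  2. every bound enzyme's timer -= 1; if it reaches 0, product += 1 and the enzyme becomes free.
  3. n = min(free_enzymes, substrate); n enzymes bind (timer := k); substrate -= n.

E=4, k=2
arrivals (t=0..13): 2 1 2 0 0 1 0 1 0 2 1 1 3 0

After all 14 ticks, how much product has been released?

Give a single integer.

Answer: 11

Derivation:
t=0: arr=2 -> substrate=0 bound=2 product=0
t=1: arr=1 -> substrate=0 bound=3 product=0
t=2: arr=2 -> substrate=0 bound=3 product=2
t=3: arr=0 -> substrate=0 bound=2 product=3
t=4: arr=0 -> substrate=0 bound=0 product=5
t=5: arr=1 -> substrate=0 bound=1 product=5
t=6: arr=0 -> substrate=0 bound=1 product=5
t=7: arr=1 -> substrate=0 bound=1 product=6
t=8: arr=0 -> substrate=0 bound=1 product=6
t=9: arr=2 -> substrate=0 bound=2 product=7
t=10: arr=1 -> substrate=0 bound=3 product=7
t=11: arr=1 -> substrate=0 bound=2 product=9
t=12: arr=3 -> substrate=0 bound=4 product=10
t=13: arr=0 -> substrate=0 bound=3 product=11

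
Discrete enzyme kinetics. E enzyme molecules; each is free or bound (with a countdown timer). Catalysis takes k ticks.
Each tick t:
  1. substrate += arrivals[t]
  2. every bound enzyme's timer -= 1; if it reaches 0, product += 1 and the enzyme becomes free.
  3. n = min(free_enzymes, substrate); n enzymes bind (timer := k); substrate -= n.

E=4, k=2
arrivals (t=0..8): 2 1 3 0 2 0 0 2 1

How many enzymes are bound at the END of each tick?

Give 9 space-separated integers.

Answer: 2 3 4 3 2 2 0 2 3

Derivation:
t=0: arr=2 -> substrate=0 bound=2 product=0
t=1: arr=1 -> substrate=0 bound=3 product=0
t=2: arr=3 -> substrate=0 bound=4 product=2
t=3: arr=0 -> substrate=0 bound=3 product=3
t=4: arr=2 -> substrate=0 bound=2 product=6
t=5: arr=0 -> substrate=0 bound=2 product=6
t=6: arr=0 -> substrate=0 bound=0 product=8
t=7: arr=2 -> substrate=0 bound=2 product=8
t=8: arr=1 -> substrate=0 bound=3 product=8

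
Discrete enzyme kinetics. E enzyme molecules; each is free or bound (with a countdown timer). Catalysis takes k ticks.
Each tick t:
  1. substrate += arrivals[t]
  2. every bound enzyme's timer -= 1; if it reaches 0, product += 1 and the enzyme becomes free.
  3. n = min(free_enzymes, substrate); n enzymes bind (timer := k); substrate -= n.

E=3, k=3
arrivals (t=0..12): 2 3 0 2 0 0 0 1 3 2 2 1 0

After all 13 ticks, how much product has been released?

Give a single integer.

Answer: 10

Derivation:
t=0: arr=2 -> substrate=0 bound=2 product=0
t=1: arr=3 -> substrate=2 bound=3 product=0
t=2: arr=0 -> substrate=2 bound=3 product=0
t=3: arr=2 -> substrate=2 bound=3 product=2
t=4: arr=0 -> substrate=1 bound=3 product=3
t=5: arr=0 -> substrate=1 bound=3 product=3
t=6: arr=0 -> substrate=0 bound=2 product=5
t=7: arr=1 -> substrate=0 bound=2 product=6
t=8: arr=3 -> substrate=2 bound=3 product=6
t=9: arr=2 -> substrate=3 bound=3 product=7
t=10: arr=2 -> substrate=4 bound=3 product=8
t=11: arr=1 -> substrate=4 bound=3 product=9
t=12: arr=0 -> substrate=3 bound=3 product=10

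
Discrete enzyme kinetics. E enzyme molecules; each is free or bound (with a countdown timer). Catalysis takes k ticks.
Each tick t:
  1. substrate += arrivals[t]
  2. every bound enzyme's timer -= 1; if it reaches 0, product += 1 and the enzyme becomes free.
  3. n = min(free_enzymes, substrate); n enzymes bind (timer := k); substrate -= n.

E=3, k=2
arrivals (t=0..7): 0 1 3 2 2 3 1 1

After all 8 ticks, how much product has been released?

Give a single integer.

t=0: arr=0 -> substrate=0 bound=0 product=0
t=1: arr=1 -> substrate=0 bound=1 product=0
t=2: arr=3 -> substrate=1 bound=3 product=0
t=3: arr=2 -> substrate=2 bound=3 product=1
t=4: arr=2 -> substrate=2 bound=3 product=3
t=5: arr=3 -> substrate=4 bound=3 product=4
t=6: arr=1 -> substrate=3 bound=3 product=6
t=7: arr=1 -> substrate=3 bound=3 product=7

Answer: 7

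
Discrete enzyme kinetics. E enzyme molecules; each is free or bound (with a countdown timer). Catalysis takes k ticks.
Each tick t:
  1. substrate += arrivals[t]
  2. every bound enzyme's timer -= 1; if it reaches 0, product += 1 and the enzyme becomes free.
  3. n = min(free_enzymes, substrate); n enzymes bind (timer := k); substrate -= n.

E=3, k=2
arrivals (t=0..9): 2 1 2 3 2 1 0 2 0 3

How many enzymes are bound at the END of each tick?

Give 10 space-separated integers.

Answer: 2 3 3 3 3 3 3 3 2 3

Derivation:
t=0: arr=2 -> substrate=0 bound=2 product=0
t=1: arr=1 -> substrate=0 bound=3 product=0
t=2: arr=2 -> substrate=0 bound=3 product=2
t=3: arr=3 -> substrate=2 bound=3 product=3
t=4: arr=2 -> substrate=2 bound=3 product=5
t=5: arr=1 -> substrate=2 bound=3 product=6
t=6: arr=0 -> substrate=0 bound=3 product=8
t=7: arr=2 -> substrate=1 bound=3 product=9
t=8: arr=0 -> substrate=0 bound=2 product=11
t=9: arr=3 -> substrate=1 bound=3 product=12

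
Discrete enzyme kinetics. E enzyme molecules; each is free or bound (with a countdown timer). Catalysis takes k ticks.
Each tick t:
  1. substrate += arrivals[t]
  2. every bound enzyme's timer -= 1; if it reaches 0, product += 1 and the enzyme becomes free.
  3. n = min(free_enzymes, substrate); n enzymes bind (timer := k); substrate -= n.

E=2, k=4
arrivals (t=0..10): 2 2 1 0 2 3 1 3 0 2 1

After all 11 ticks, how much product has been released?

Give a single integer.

t=0: arr=2 -> substrate=0 bound=2 product=0
t=1: arr=2 -> substrate=2 bound=2 product=0
t=2: arr=1 -> substrate=3 bound=2 product=0
t=3: arr=0 -> substrate=3 bound=2 product=0
t=4: arr=2 -> substrate=3 bound=2 product=2
t=5: arr=3 -> substrate=6 bound=2 product=2
t=6: arr=1 -> substrate=7 bound=2 product=2
t=7: arr=3 -> substrate=10 bound=2 product=2
t=8: arr=0 -> substrate=8 bound=2 product=4
t=9: arr=2 -> substrate=10 bound=2 product=4
t=10: arr=1 -> substrate=11 bound=2 product=4

Answer: 4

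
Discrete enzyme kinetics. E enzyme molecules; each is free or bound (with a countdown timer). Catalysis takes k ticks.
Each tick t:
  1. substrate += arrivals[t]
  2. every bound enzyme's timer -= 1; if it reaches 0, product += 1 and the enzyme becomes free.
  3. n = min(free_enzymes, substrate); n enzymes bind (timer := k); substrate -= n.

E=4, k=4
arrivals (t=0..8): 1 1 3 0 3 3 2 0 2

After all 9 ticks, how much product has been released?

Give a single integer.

Answer: 5

Derivation:
t=0: arr=1 -> substrate=0 bound=1 product=0
t=1: arr=1 -> substrate=0 bound=2 product=0
t=2: arr=3 -> substrate=1 bound=4 product=0
t=3: arr=0 -> substrate=1 bound=4 product=0
t=4: arr=3 -> substrate=3 bound=4 product=1
t=5: arr=3 -> substrate=5 bound=4 product=2
t=6: arr=2 -> substrate=5 bound=4 product=4
t=7: arr=0 -> substrate=5 bound=4 product=4
t=8: arr=2 -> substrate=6 bound=4 product=5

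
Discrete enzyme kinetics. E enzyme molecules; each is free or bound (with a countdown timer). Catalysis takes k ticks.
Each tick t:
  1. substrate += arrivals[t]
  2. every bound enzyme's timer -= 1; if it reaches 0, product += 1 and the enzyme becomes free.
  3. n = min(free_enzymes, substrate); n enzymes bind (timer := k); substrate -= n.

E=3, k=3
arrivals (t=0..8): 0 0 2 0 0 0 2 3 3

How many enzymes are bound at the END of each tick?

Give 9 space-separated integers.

t=0: arr=0 -> substrate=0 bound=0 product=0
t=1: arr=0 -> substrate=0 bound=0 product=0
t=2: arr=2 -> substrate=0 bound=2 product=0
t=3: arr=0 -> substrate=0 bound=2 product=0
t=4: arr=0 -> substrate=0 bound=2 product=0
t=5: arr=0 -> substrate=0 bound=0 product=2
t=6: arr=2 -> substrate=0 bound=2 product=2
t=7: arr=3 -> substrate=2 bound=3 product=2
t=8: arr=3 -> substrate=5 bound=3 product=2

Answer: 0 0 2 2 2 0 2 3 3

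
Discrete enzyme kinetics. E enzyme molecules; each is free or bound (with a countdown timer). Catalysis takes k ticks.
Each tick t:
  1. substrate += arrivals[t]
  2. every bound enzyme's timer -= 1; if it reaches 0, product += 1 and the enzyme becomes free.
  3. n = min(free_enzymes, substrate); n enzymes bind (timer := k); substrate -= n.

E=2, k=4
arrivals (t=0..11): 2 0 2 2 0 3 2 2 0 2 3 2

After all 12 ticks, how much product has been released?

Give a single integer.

Answer: 4

Derivation:
t=0: arr=2 -> substrate=0 bound=2 product=0
t=1: arr=0 -> substrate=0 bound=2 product=0
t=2: arr=2 -> substrate=2 bound=2 product=0
t=3: arr=2 -> substrate=4 bound=2 product=0
t=4: arr=0 -> substrate=2 bound=2 product=2
t=5: arr=3 -> substrate=5 bound=2 product=2
t=6: arr=2 -> substrate=7 bound=2 product=2
t=7: arr=2 -> substrate=9 bound=2 product=2
t=8: arr=0 -> substrate=7 bound=2 product=4
t=9: arr=2 -> substrate=9 bound=2 product=4
t=10: arr=3 -> substrate=12 bound=2 product=4
t=11: arr=2 -> substrate=14 bound=2 product=4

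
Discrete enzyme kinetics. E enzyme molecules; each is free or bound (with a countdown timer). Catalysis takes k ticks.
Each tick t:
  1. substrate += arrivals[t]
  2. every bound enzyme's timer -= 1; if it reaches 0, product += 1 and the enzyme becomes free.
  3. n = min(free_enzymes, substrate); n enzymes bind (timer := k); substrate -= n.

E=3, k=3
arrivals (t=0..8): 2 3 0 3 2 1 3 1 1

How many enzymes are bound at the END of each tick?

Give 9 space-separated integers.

t=0: arr=2 -> substrate=0 bound=2 product=0
t=1: arr=3 -> substrate=2 bound=3 product=0
t=2: arr=0 -> substrate=2 bound=3 product=0
t=3: arr=3 -> substrate=3 bound=3 product=2
t=4: arr=2 -> substrate=4 bound=3 product=3
t=5: arr=1 -> substrate=5 bound=3 product=3
t=6: arr=3 -> substrate=6 bound=3 product=5
t=7: arr=1 -> substrate=6 bound=3 product=6
t=8: arr=1 -> substrate=7 bound=3 product=6

Answer: 2 3 3 3 3 3 3 3 3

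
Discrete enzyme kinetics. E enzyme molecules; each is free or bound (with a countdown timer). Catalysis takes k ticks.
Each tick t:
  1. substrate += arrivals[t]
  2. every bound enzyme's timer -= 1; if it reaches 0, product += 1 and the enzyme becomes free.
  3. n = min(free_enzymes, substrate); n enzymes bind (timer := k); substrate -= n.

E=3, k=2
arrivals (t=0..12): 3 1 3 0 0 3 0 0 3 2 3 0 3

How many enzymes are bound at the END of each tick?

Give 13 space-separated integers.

t=0: arr=3 -> substrate=0 bound=3 product=0
t=1: arr=1 -> substrate=1 bound=3 product=0
t=2: arr=3 -> substrate=1 bound=3 product=3
t=3: arr=0 -> substrate=1 bound=3 product=3
t=4: arr=0 -> substrate=0 bound=1 product=6
t=5: arr=3 -> substrate=1 bound=3 product=6
t=6: arr=0 -> substrate=0 bound=3 product=7
t=7: arr=0 -> substrate=0 bound=1 product=9
t=8: arr=3 -> substrate=0 bound=3 product=10
t=9: arr=2 -> substrate=2 bound=3 product=10
t=10: arr=3 -> substrate=2 bound=3 product=13
t=11: arr=0 -> substrate=2 bound=3 product=13
t=12: arr=3 -> substrate=2 bound=3 product=16

Answer: 3 3 3 3 1 3 3 1 3 3 3 3 3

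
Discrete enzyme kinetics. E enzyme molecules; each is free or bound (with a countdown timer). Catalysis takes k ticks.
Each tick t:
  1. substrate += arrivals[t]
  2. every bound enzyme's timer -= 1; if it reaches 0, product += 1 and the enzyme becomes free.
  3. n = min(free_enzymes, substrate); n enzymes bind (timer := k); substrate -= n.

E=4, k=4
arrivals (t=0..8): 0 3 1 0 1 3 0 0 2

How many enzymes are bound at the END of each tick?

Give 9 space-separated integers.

Answer: 0 3 4 4 4 4 4 4 4

Derivation:
t=0: arr=0 -> substrate=0 bound=0 product=0
t=1: arr=3 -> substrate=0 bound=3 product=0
t=2: arr=1 -> substrate=0 bound=4 product=0
t=3: arr=0 -> substrate=0 bound=4 product=0
t=4: arr=1 -> substrate=1 bound=4 product=0
t=5: arr=3 -> substrate=1 bound=4 product=3
t=6: arr=0 -> substrate=0 bound=4 product=4
t=7: arr=0 -> substrate=0 bound=4 product=4
t=8: arr=2 -> substrate=2 bound=4 product=4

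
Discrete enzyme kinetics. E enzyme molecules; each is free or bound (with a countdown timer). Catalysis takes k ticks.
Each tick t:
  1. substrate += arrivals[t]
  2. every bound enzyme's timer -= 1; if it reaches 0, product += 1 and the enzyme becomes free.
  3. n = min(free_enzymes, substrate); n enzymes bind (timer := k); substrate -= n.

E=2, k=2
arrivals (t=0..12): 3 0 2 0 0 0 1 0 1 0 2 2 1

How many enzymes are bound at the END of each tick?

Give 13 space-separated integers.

t=0: arr=3 -> substrate=1 bound=2 product=0
t=1: arr=0 -> substrate=1 bound=2 product=0
t=2: arr=2 -> substrate=1 bound=2 product=2
t=3: arr=0 -> substrate=1 bound=2 product=2
t=4: arr=0 -> substrate=0 bound=1 product=4
t=5: arr=0 -> substrate=0 bound=1 product=4
t=6: arr=1 -> substrate=0 bound=1 product=5
t=7: arr=0 -> substrate=0 bound=1 product=5
t=8: arr=1 -> substrate=0 bound=1 product=6
t=9: arr=0 -> substrate=0 bound=1 product=6
t=10: arr=2 -> substrate=0 bound=2 product=7
t=11: arr=2 -> substrate=2 bound=2 product=7
t=12: arr=1 -> substrate=1 bound=2 product=9

Answer: 2 2 2 2 1 1 1 1 1 1 2 2 2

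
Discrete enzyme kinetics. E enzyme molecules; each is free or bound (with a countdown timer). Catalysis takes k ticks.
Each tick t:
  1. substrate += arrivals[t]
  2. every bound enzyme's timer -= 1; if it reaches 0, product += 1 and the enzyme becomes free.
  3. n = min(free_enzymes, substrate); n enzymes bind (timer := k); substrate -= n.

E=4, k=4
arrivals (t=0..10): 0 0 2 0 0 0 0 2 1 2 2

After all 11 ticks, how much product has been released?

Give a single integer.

Answer: 2

Derivation:
t=0: arr=0 -> substrate=0 bound=0 product=0
t=1: arr=0 -> substrate=0 bound=0 product=0
t=2: arr=2 -> substrate=0 bound=2 product=0
t=3: arr=0 -> substrate=0 bound=2 product=0
t=4: arr=0 -> substrate=0 bound=2 product=0
t=5: arr=0 -> substrate=0 bound=2 product=0
t=6: arr=0 -> substrate=0 bound=0 product=2
t=7: arr=2 -> substrate=0 bound=2 product=2
t=8: arr=1 -> substrate=0 bound=3 product=2
t=9: arr=2 -> substrate=1 bound=4 product=2
t=10: arr=2 -> substrate=3 bound=4 product=2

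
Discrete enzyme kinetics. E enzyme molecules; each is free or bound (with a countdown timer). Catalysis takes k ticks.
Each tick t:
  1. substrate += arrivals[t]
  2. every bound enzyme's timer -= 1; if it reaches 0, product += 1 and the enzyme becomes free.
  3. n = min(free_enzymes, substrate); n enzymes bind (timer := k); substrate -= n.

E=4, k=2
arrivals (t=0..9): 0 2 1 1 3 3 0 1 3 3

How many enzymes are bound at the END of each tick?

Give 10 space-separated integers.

Answer: 0 2 3 2 4 4 3 3 4 4

Derivation:
t=0: arr=0 -> substrate=0 bound=0 product=0
t=1: arr=2 -> substrate=0 bound=2 product=0
t=2: arr=1 -> substrate=0 bound=3 product=0
t=3: arr=1 -> substrate=0 bound=2 product=2
t=4: arr=3 -> substrate=0 bound=4 product=3
t=5: arr=3 -> substrate=2 bound=4 product=4
t=6: arr=0 -> substrate=0 bound=3 product=7
t=7: arr=1 -> substrate=0 bound=3 product=8
t=8: arr=3 -> substrate=0 bound=4 product=10
t=9: arr=3 -> substrate=2 bound=4 product=11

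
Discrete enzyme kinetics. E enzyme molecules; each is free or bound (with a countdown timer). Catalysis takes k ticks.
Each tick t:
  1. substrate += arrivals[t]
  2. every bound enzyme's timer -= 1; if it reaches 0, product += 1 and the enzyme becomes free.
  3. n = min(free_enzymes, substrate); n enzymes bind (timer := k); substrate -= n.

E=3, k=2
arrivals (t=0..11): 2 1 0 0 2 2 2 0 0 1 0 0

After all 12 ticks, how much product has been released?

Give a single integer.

Answer: 10

Derivation:
t=0: arr=2 -> substrate=0 bound=2 product=0
t=1: arr=1 -> substrate=0 bound=3 product=0
t=2: arr=0 -> substrate=0 bound=1 product=2
t=3: arr=0 -> substrate=0 bound=0 product=3
t=4: arr=2 -> substrate=0 bound=2 product=3
t=5: arr=2 -> substrate=1 bound=3 product=3
t=6: arr=2 -> substrate=1 bound=3 product=5
t=7: arr=0 -> substrate=0 bound=3 product=6
t=8: arr=0 -> substrate=0 bound=1 product=8
t=9: arr=1 -> substrate=0 bound=1 product=9
t=10: arr=0 -> substrate=0 bound=1 product=9
t=11: arr=0 -> substrate=0 bound=0 product=10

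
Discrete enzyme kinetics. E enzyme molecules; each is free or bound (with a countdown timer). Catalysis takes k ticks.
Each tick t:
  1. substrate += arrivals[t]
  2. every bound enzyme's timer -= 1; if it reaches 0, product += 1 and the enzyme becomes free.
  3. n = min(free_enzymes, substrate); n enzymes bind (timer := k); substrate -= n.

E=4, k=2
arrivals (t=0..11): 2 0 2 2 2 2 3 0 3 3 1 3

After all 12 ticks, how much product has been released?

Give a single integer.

Answer: 17

Derivation:
t=0: arr=2 -> substrate=0 bound=2 product=0
t=1: arr=0 -> substrate=0 bound=2 product=0
t=2: arr=2 -> substrate=0 bound=2 product=2
t=3: arr=2 -> substrate=0 bound=4 product=2
t=4: arr=2 -> substrate=0 bound=4 product=4
t=5: arr=2 -> substrate=0 bound=4 product=6
t=6: arr=3 -> substrate=1 bound=4 product=8
t=7: arr=0 -> substrate=0 bound=3 product=10
t=8: arr=3 -> substrate=0 bound=4 product=12
t=9: arr=3 -> substrate=2 bound=4 product=13
t=10: arr=1 -> substrate=0 bound=4 product=16
t=11: arr=3 -> substrate=2 bound=4 product=17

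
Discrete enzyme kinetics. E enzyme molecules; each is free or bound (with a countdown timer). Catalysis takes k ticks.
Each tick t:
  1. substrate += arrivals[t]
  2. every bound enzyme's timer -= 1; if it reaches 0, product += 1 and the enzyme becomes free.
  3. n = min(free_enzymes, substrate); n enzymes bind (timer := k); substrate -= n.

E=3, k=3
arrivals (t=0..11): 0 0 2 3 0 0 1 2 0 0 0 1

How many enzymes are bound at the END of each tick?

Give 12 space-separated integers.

t=0: arr=0 -> substrate=0 bound=0 product=0
t=1: arr=0 -> substrate=0 bound=0 product=0
t=2: arr=2 -> substrate=0 bound=2 product=0
t=3: arr=3 -> substrate=2 bound=3 product=0
t=4: arr=0 -> substrate=2 bound=3 product=0
t=5: arr=0 -> substrate=0 bound=3 product=2
t=6: arr=1 -> substrate=0 bound=3 product=3
t=7: arr=2 -> substrate=2 bound=3 product=3
t=8: arr=0 -> substrate=0 bound=3 product=5
t=9: arr=0 -> substrate=0 bound=2 product=6
t=10: arr=0 -> substrate=0 bound=2 product=6
t=11: arr=1 -> substrate=0 bound=1 product=8

Answer: 0 0 2 3 3 3 3 3 3 2 2 1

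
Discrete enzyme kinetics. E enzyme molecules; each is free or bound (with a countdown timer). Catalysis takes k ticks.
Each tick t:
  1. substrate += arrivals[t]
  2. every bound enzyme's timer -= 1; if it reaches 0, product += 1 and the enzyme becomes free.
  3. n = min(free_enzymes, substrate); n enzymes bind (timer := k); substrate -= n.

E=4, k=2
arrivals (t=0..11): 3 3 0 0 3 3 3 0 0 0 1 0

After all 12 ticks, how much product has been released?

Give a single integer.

Answer: 15

Derivation:
t=0: arr=3 -> substrate=0 bound=3 product=0
t=1: arr=3 -> substrate=2 bound=4 product=0
t=2: arr=0 -> substrate=0 bound=3 product=3
t=3: arr=0 -> substrate=0 bound=2 product=4
t=4: arr=3 -> substrate=0 bound=3 product=6
t=5: arr=3 -> substrate=2 bound=4 product=6
t=6: arr=3 -> substrate=2 bound=4 product=9
t=7: arr=0 -> substrate=1 bound=4 product=10
t=8: arr=0 -> substrate=0 bound=2 product=13
t=9: arr=0 -> substrate=0 bound=1 product=14
t=10: arr=1 -> substrate=0 bound=1 product=15
t=11: arr=0 -> substrate=0 bound=1 product=15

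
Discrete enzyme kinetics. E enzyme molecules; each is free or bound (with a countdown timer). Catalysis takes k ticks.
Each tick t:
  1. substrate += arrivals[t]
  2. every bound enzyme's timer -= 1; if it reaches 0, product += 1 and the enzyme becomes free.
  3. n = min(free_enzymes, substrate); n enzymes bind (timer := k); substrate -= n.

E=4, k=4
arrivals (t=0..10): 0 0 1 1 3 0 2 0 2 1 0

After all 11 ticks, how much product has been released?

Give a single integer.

t=0: arr=0 -> substrate=0 bound=0 product=0
t=1: arr=0 -> substrate=0 bound=0 product=0
t=2: arr=1 -> substrate=0 bound=1 product=0
t=3: arr=1 -> substrate=0 bound=2 product=0
t=4: arr=3 -> substrate=1 bound=4 product=0
t=5: arr=0 -> substrate=1 bound=4 product=0
t=6: arr=2 -> substrate=2 bound=4 product=1
t=7: arr=0 -> substrate=1 bound=4 product=2
t=8: arr=2 -> substrate=1 bound=4 product=4
t=9: arr=1 -> substrate=2 bound=4 product=4
t=10: arr=0 -> substrate=1 bound=4 product=5

Answer: 5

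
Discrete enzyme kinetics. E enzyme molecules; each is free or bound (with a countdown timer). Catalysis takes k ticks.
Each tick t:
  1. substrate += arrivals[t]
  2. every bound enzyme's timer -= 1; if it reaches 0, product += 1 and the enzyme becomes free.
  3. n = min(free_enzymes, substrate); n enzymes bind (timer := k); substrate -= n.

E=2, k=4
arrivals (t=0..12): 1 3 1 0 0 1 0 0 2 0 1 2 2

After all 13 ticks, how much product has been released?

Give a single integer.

Answer: 5

Derivation:
t=0: arr=1 -> substrate=0 bound=1 product=0
t=1: arr=3 -> substrate=2 bound=2 product=0
t=2: arr=1 -> substrate=3 bound=2 product=0
t=3: arr=0 -> substrate=3 bound=2 product=0
t=4: arr=0 -> substrate=2 bound=2 product=1
t=5: arr=1 -> substrate=2 bound=2 product=2
t=6: arr=0 -> substrate=2 bound=2 product=2
t=7: arr=0 -> substrate=2 bound=2 product=2
t=8: arr=2 -> substrate=3 bound=2 product=3
t=9: arr=0 -> substrate=2 bound=2 product=4
t=10: arr=1 -> substrate=3 bound=2 product=4
t=11: arr=2 -> substrate=5 bound=2 product=4
t=12: arr=2 -> substrate=6 bound=2 product=5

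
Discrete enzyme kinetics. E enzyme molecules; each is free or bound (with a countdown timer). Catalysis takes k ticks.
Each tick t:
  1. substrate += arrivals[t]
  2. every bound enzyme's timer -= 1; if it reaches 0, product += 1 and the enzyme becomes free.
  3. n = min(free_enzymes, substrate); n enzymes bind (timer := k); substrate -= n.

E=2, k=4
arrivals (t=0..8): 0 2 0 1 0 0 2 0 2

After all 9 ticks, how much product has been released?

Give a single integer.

t=0: arr=0 -> substrate=0 bound=0 product=0
t=1: arr=2 -> substrate=0 bound=2 product=0
t=2: arr=0 -> substrate=0 bound=2 product=0
t=3: arr=1 -> substrate=1 bound=2 product=0
t=4: arr=0 -> substrate=1 bound=2 product=0
t=5: arr=0 -> substrate=0 bound=1 product=2
t=6: arr=2 -> substrate=1 bound=2 product=2
t=7: arr=0 -> substrate=1 bound=2 product=2
t=8: arr=2 -> substrate=3 bound=2 product=2

Answer: 2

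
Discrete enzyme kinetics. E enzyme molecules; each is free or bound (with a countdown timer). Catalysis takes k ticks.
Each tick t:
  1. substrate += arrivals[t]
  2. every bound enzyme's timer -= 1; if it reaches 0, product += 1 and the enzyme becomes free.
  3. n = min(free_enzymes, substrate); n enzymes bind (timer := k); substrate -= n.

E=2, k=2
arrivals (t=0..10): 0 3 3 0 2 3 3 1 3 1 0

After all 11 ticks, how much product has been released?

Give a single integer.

Answer: 8

Derivation:
t=0: arr=0 -> substrate=0 bound=0 product=0
t=1: arr=3 -> substrate=1 bound=2 product=0
t=2: arr=3 -> substrate=4 bound=2 product=0
t=3: arr=0 -> substrate=2 bound=2 product=2
t=4: arr=2 -> substrate=4 bound=2 product=2
t=5: arr=3 -> substrate=5 bound=2 product=4
t=6: arr=3 -> substrate=8 bound=2 product=4
t=7: arr=1 -> substrate=7 bound=2 product=6
t=8: arr=3 -> substrate=10 bound=2 product=6
t=9: arr=1 -> substrate=9 bound=2 product=8
t=10: arr=0 -> substrate=9 bound=2 product=8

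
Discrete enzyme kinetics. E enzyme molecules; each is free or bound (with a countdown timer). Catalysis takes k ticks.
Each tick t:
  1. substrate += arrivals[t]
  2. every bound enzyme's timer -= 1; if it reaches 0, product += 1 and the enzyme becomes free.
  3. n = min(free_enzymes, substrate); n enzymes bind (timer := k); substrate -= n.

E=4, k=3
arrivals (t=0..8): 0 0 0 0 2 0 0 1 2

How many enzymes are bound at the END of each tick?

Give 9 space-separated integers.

t=0: arr=0 -> substrate=0 bound=0 product=0
t=1: arr=0 -> substrate=0 bound=0 product=0
t=2: arr=0 -> substrate=0 bound=0 product=0
t=3: arr=0 -> substrate=0 bound=0 product=0
t=4: arr=2 -> substrate=0 bound=2 product=0
t=5: arr=0 -> substrate=0 bound=2 product=0
t=6: arr=0 -> substrate=0 bound=2 product=0
t=7: arr=1 -> substrate=0 bound=1 product=2
t=8: arr=2 -> substrate=0 bound=3 product=2

Answer: 0 0 0 0 2 2 2 1 3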